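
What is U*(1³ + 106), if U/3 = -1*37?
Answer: -11877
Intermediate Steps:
U = -111 (U = 3*(-1*37) = 3*(-37) = -111)
U*(1³ + 106) = -111*(1³ + 106) = -111*(1 + 106) = -111*107 = -11877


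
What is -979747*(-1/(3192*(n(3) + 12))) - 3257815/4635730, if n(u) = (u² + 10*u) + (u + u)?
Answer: 35900933345/7667665992 ≈ 4.6821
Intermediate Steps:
n(u) = u² + 12*u (n(u) = (u² + 10*u) + 2*u = u² + 12*u)
-979747*(-1/(3192*(n(3) + 12))) - 3257815/4635730 = -979747*(-1/(3192*(3*(12 + 3) + 12))) - 3257815/4635730 = -979747*(-1/(3192*(3*15 + 12))) - 3257815*1/4635730 = -979747*(-1/(3192*(45 + 12))) - 59233/84286 = -979747/(21*(57*(-152))) - 59233/84286 = -979747/(21*(-8664)) - 59233/84286 = -979747/(-181944) - 59233/84286 = -979747*(-1/181944) - 59233/84286 = 979747/181944 - 59233/84286 = 35900933345/7667665992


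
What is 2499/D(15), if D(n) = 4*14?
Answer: 357/8 ≈ 44.625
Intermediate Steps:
D(n) = 56
2499/D(15) = 2499/56 = 2499*(1/56) = 357/8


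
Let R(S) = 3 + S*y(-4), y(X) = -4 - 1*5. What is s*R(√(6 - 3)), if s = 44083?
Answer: 132249 - 396747*√3 ≈ -5.5494e+5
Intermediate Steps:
y(X) = -9 (y(X) = -4 - 5 = -9)
R(S) = 3 - 9*S (R(S) = 3 + S*(-9) = 3 - 9*S)
s*R(√(6 - 3)) = 44083*(3 - 9*√(6 - 3)) = 44083*(3 - 9*√3) = 132249 - 396747*√3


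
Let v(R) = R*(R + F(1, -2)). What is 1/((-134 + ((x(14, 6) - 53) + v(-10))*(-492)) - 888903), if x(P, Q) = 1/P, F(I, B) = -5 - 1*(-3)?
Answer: -7/6454253 ≈ -1.0846e-6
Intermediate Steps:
F(I, B) = -2 (F(I, B) = -5 + 3 = -2)
v(R) = R*(-2 + R) (v(R) = R*(R - 2) = R*(-2 + R))
1/((-134 + ((x(14, 6) - 53) + v(-10))*(-492)) - 888903) = 1/((-134 + ((1/14 - 53) - 10*(-2 - 10))*(-492)) - 888903) = 1/((-134 + ((1/14 - 53) - 10*(-12))*(-492)) - 888903) = 1/((-134 + (-741/14 + 120)*(-492)) - 888903) = 1/((-134 + (939/14)*(-492)) - 888903) = 1/((-134 - 230994/7) - 888903) = 1/(-231932/7 - 888903) = 1/(-6454253/7) = -7/6454253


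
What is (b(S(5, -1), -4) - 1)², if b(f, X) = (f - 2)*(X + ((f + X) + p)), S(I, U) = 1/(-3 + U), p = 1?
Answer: 60025/256 ≈ 234.47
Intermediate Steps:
b(f, X) = (-2 + f)*(1 + f + 2*X) (b(f, X) = (f - 2)*(X + ((f + X) + 1)) = (-2 + f)*(X + ((X + f) + 1)) = (-2 + f)*(X + (1 + X + f)) = (-2 + f)*(1 + f + 2*X))
(b(S(5, -1), -4) - 1)² = ((-2 + (1/(-3 - 1))² - 1/(-3 - 1) - 4*(-4) + 2*(-4)/(-3 - 1)) - 1)² = ((-2 + (1/(-4))² - 1/(-4) + 16 + 2*(-4)/(-4)) - 1)² = ((-2 + (-¼)² - 1*(-¼) + 16 + 2*(-4)*(-¼)) - 1)² = ((-2 + 1/16 + ¼ + 16 + 2) - 1)² = (261/16 - 1)² = (245/16)² = 60025/256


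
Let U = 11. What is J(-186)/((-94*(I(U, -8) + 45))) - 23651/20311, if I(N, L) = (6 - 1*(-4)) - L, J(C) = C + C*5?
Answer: -6521897/6682319 ≈ -0.97599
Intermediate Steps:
J(C) = 6*C (J(C) = C + 5*C = 6*C)
I(N, L) = 10 - L (I(N, L) = (6 + 4) - L = 10 - L)
J(-186)/((-94*(I(U, -8) + 45))) - 23651/20311 = (6*(-186))/((-94*((10 - 1*(-8)) + 45))) - 23651/20311 = -1116*(-1/(94*((10 + 8) + 45))) - 23651*1/20311 = -1116*(-1/(94*(18 + 45))) - 23651/20311 = -1116/((-94*63)) - 23651/20311 = -1116/(-5922) - 23651/20311 = -1116*(-1/5922) - 23651/20311 = 62/329 - 23651/20311 = -6521897/6682319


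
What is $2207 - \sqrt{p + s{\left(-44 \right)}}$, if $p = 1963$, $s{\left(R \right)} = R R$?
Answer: $2207 - \sqrt{3899} \approx 2144.6$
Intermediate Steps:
$s{\left(R \right)} = R^{2}$
$2207 - \sqrt{p + s{\left(-44 \right)}} = 2207 - \sqrt{1963 + \left(-44\right)^{2}} = 2207 - \sqrt{1963 + 1936} = 2207 - \sqrt{3899}$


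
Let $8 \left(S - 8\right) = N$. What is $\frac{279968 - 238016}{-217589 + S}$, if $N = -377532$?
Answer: $- \frac{27968}{176515} \approx -0.15845$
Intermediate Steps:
$S = - \frac{94367}{2}$ ($S = 8 + \frac{1}{8} \left(-377532\right) = 8 - \frac{94383}{2} = - \frac{94367}{2} \approx -47184.0$)
$\frac{279968 - 238016}{-217589 + S} = \frac{279968 - 238016}{-217589 - \frac{94367}{2}} = \frac{279968 - 238016}{- \frac{529545}{2}} = 41952 \left(- \frac{2}{529545}\right) = - \frac{27968}{176515}$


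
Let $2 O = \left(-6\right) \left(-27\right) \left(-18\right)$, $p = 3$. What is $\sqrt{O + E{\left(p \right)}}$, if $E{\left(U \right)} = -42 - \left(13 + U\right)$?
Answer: $2 i \sqrt{379} \approx 38.936 i$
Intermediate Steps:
$E{\left(U \right)} = -55 - U$
$O = -1458$ ($O = \frac{\left(-6\right) \left(-27\right) \left(-18\right)}{2} = \frac{162 \left(-18\right)}{2} = \frac{1}{2} \left(-2916\right) = -1458$)
$\sqrt{O + E{\left(p \right)}} = \sqrt{-1458 - 58} = \sqrt{-1516} = 2 i \sqrt{379}$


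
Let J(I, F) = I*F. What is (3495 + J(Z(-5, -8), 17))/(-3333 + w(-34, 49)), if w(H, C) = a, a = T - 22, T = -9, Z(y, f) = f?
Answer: -3359/3364 ≈ -0.99851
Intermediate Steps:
a = -31 (a = -9 - 22 = -31)
w(H, C) = -31
J(I, F) = F*I
(3495 + J(Z(-5, -8), 17))/(-3333 + w(-34, 49)) = (3495 + 17*(-8))/(-3333 - 31) = (3495 - 136)/(-3364) = 3359*(-1/3364) = -3359/3364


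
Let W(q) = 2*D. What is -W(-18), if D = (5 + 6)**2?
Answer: -242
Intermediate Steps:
D = 121 (D = 11**2 = 121)
W(q) = 242 (W(q) = 2*121 = 242)
-W(-18) = -1*242 = -242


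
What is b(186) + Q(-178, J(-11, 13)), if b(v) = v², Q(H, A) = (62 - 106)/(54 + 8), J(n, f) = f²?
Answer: 1072454/31 ≈ 34595.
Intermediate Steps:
Q(H, A) = -22/31 (Q(H, A) = -44/62 = -44*1/62 = -22/31)
b(186) + Q(-178, J(-11, 13)) = 186² - 22/31 = 34596 - 22/31 = 1072454/31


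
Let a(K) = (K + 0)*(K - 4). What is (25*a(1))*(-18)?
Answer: 1350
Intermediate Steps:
a(K) = K*(-4 + K)
(25*a(1))*(-18) = (25*(1*(-4 + 1)))*(-18) = (25*(1*(-3)))*(-18) = (25*(-3))*(-18) = -75*(-18) = 1350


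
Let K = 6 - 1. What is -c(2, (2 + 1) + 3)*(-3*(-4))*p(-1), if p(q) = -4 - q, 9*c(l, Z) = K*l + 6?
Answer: 64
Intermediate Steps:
K = 5
c(l, Z) = ⅔ + 5*l/9 (c(l, Z) = (5*l + 6)/9 = (6 + 5*l)/9 = ⅔ + 5*l/9)
-c(2, (2 + 1) + 3)*(-3*(-4))*p(-1) = -(⅔ + (5/9)*2)*(-3*(-4))*(-4 - 1*(-1)) = -(⅔ + 10/9)*12*(-4 + 1) = -(16/9)*12*(-3) = -64*(-3)/3 = -1*(-64) = 64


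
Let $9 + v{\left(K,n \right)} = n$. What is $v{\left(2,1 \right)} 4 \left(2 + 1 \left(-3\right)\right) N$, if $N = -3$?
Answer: $-96$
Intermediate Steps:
$v{\left(K,n \right)} = -9 + n$
$v{\left(2,1 \right)} 4 \left(2 + 1 \left(-3\right)\right) N = \left(-9 + 1\right) 4 \left(2 + 1 \left(-3\right)\right) \left(-3\right) = - 8 \cdot 4 \left(2 - 3\right) \left(-3\right) = - 8 \cdot 4 \left(-1\right) \left(-3\right) = - 8 \left(\left(-4\right) \left(-3\right)\right) = \left(-8\right) 12 = -96$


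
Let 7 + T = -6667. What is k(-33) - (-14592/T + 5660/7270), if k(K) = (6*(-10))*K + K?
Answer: 4716227119/2425999 ≈ 1944.0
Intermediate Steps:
T = -6674 (T = -7 - 6667 = -6674)
k(K) = -59*K (k(K) = -60*K + K = -59*K)
k(-33) - (-14592/T + 5660/7270) = -59*(-33) - (-14592/(-6674) + 5660/7270) = 1947 - (-14592*(-1/6674) + 5660*(1/7270)) = 1947 - (7296/3337 + 566/727) = 1947 - 1*7192934/2425999 = 1947 - 7192934/2425999 = 4716227119/2425999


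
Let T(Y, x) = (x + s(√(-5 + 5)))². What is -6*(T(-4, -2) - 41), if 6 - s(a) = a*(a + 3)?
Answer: 150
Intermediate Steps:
s(a) = 6 - a*(3 + a) (s(a) = 6 - a*(a + 3) = 6 - a*(3 + a))
T(Y, x) = (6 + x)² (T(Y, x) = (x + (6 - (√(-5 + 5))² - 3*√(-5 + 5)))² = (x + (6 - (√0)² - 3*√0))² = (x + (6 - 1*0² - 3*0))² = (x + (6 - 1*0 + 0))² = (x + (6 + 0 + 0))² = (x + 6)² = (6 + x)²)
-6*(T(-4, -2) - 41) = -6*((6 - 2)² - 41) = -6*(4² - 41) = -6*(16 - 41) = -6*(-25) = 150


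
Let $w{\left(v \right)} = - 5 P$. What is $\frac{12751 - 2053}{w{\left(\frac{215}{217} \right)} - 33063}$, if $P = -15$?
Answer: $- \frac{1783}{5498} \approx -0.3243$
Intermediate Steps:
$w{\left(v \right)} = 75$ ($w{\left(v \right)} = \left(-5\right) \left(-15\right) = 75$)
$\frac{12751 - 2053}{w{\left(\frac{215}{217} \right)} - 33063} = \frac{12751 - 2053}{75 - 33063} = \frac{10698}{-32988} = 10698 \left(- \frac{1}{32988}\right) = - \frac{1783}{5498}$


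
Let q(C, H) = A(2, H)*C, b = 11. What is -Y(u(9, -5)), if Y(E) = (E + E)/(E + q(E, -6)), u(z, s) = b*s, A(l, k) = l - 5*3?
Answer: ⅙ ≈ 0.16667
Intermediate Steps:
A(l, k) = -15 + l (A(l, k) = l - 15 = -15 + l)
q(C, H) = -13*C (q(C, H) = (-15 + 2)*C = -13*C)
u(z, s) = 11*s
Y(E) = -⅙ (Y(E) = (E + E)/(E - 13*E) = (2*E)/((-12*E)) = (2*E)*(-1/(12*E)) = -⅙)
-Y(u(9, -5)) = -1*(-⅙) = ⅙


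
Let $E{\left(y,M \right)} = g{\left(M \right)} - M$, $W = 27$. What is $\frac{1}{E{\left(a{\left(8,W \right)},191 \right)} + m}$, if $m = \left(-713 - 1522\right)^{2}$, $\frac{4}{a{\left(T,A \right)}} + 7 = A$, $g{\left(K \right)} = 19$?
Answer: $\frac{1}{4995053} \approx 2.002 \cdot 10^{-7}$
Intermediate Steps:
$a{\left(T,A \right)} = \frac{4}{-7 + A}$
$E{\left(y,M \right)} = 19 - M$
$m = 4995225$ ($m = \left(-2235\right)^{2} = 4995225$)
$\frac{1}{E{\left(a{\left(8,W \right)},191 \right)} + m} = \frac{1}{\left(19 - 191\right) + 4995225} = \frac{1}{-172 + 4995225} = \frac{1}{4995053}$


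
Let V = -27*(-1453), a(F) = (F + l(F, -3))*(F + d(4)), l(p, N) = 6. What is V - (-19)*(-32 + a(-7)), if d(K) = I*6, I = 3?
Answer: 38414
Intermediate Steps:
d(K) = 18 (d(K) = 3*6 = 18)
a(F) = (6 + F)*(18 + F) (a(F) = (F + 6)*(F + 18) = (6 + F)*(18 + F))
V = 39231
V - (-19)*(-32 + a(-7)) = 39231 - (-19)*(-32 + (108 + (-7)**2 + 24*(-7))) = 39231 - (-19)*(-32 + (108 + 49 - 168)) = 39231 - (-19)*(-32 - 11) = 39231 - (-19)*(-43) = 39231 - 1*817 = 39231 - 817 = 38414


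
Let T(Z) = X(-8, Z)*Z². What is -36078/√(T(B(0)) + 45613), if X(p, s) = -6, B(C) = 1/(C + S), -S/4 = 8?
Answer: -577248*√46707706/23353853 ≈ -168.93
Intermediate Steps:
S = -32 (S = -4*8 = -32)
B(C) = 1/(-32 + C) (B(C) = 1/(C - 32) = 1/(-32 + C))
T(Z) = -6*Z²
-36078/√(T(B(0)) + 45613) = -36078/√(-6/(-32 + 0)² + 45613) = -36078/√(-6*(1/(-32))² + 45613) = -36078/√(-6*(-1/32)² + 45613) = -36078/√(-6*1/1024 + 45613) = -36078/√(-3/512 + 45613) = -36078*16*√46707706/23353853 = -577248*√46707706/23353853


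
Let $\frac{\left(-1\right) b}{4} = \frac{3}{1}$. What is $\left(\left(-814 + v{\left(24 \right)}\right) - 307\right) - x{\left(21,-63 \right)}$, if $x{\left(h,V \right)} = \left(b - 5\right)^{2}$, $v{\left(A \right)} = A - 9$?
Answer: $-1395$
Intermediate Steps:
$v{\left(A \right)} = -9 + A$ ($v{\left(A \right)} = A - 9 = -9 + A$)
$b = -12$ ($b = - 4 \cdot \frac{3}{1} = - 4 \cdot 3 \cdot 1 = \left(-4\right) 3 = -12$)
$x{\left(h,V \right)} = 289$ ($x{\left(h,V \right)} = \left(-12 - 5\right)^{2} = \left(-17\right)^{2} = 289$)
$\left(\left(-814 + v{\left(24 \right)}\right) - 307\right) - x{\left(21,-63 \right)} = \left(\left(-814 + \left(-9 + 24\right)\right) - 307\right) - 289 = \left(\left(-814 + 15\right) - 307\right) - 289 = \left(-799 - 307\right) - 289 = -1106 - 289 = -1395$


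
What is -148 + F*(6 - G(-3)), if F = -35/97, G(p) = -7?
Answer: -14811/97 ≈ -152.69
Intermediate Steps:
F = -35/97 (F = -35*1/97 = -35/97 ≈ -0.36082)
-148 + F*(6 - G(-3)) = -148 - 35*(6 - 1*(-7))/97 = -148 - 35*(6 + 7)/97 = -148 - 35/97*13 = -148 - 455/97 = -14811/97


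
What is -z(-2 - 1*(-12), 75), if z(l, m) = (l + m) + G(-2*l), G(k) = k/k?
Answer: -86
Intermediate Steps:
G(k) = 1
z(l, m) = 1 + l + m (z(l, m) = (l + m) + 1 = 1 + l + m)
-z(-2 - 1*(-12), 75) = -(1 + (-2 - 1*(-12)) + 75) = -(1 + (-2 + 12) + 75) = -(1 + 10 + 75) = -1*86 = -86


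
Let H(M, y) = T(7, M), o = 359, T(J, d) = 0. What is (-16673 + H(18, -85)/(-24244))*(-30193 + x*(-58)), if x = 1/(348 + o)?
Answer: 355910344557/707 ≈ 5.0341e+8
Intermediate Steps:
H(M, y) = 0
x = 1/707 (x = 1/(348 + 359) = 1/707 ≈ 0.0014144)
(-16673 + H(18, -85)/(-24244))*(-30193 + x*(-58)) = (-16673 + 0/(-24244))*(-30193 + (1/707)*(-58)) = (-16673 + 0*(-1/24244))*(-30193 - 58/707) = (-16673 + 0)*(-21346509/707) = -16673*(-21346509/707) = 355910344557/707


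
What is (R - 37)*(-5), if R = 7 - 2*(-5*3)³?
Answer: -33600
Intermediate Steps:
R = 6757 (R = 7 - 2*(-15)³ = 7 - 2*(-3375) = 7 + 6750 = 6757)
(R - 37)*(-5) = (6757 - 37)*(-5) = 6720*(-5) = -33600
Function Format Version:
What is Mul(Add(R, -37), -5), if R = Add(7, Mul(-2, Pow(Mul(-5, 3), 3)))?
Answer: -33600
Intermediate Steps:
R = 6757 (R = Add(7, Mul(-2, Pow(-15, 3))) = Add(7, Mul(-2, -3375)) = Add(7, 6750) = 6757)
Mul(Add(R, -37), -5) = Mul(Add(6757, -37), -5) = Mul(6720, -5) = -33600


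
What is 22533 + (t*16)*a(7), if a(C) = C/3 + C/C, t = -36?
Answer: 20613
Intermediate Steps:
a(C) = 1 + C/3 (a(C) = C*(⅓) + 1 = C/3 + 1 = 1 + C/3)
22533 + (t*16)*a(7) = 22533 + (-36*16)*(1 + (⅓)*7) = 22533 - 576*(1 + 7/3) = 22533 - 576*10/3 = 22533 - 1920 = 20613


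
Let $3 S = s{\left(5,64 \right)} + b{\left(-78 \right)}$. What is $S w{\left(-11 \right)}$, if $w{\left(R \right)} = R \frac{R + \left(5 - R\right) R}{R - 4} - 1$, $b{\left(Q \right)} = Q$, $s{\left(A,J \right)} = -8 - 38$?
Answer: $\frac{256928}{45} \approx 5709.5$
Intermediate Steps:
$s{\left(A,J \right)} = -46$
$S = - \frac{124}{3}$ ($S = \frac{-46 - 78}{3} = \frac{1}{3} \left(-124\right) = - \frac{124}{3} \approx -41.333$)
$w{\left(R \right)} = -1 + \frac{R \left(R + R \left(5 - R\right)\right)}{-4 + R}$ ($w{\left(R \right)} = R \frac{R + R \left(5 - R\right)}{-4 + R} - 1 = \frac{R \left(R + R \left(5 - R\right)\right)}{-4 + R} - 1 = -1 + \frac{R \left(R + R \left(5 - R\right)\right)}{-4 + R}$)
$S w{\left(-11 \right)} = - \frac{124 \frac{4 - -11 - \left(-11\right)^{3} + 6 \left(-11\right)^{2}}{-4 - 11}}{3} = - \frac{124 \frac{4 + 11 - -1331 + 6 \cdot 121}{-15}}{3} = - \frac{124 \left(- \frac{4 + 11 + 1331 + 726}{15}\right)}{3} = - \frac{124 \left(\left(- \frac{1}{15}\right) 2072\right)}{3} = \left(- \frac{124}{3}\right) \left(- \frac{2072}{15}\right) = \frac{256928}{45}$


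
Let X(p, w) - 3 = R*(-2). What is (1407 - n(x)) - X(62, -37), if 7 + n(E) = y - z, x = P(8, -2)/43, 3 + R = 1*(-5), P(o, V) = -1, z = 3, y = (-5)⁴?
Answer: 773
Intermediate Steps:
y = 625
R = -8 (R = -3 + 1*(-5) = -3 - 5 = -8)
x = -1/43 ≈ -0.023256
X(p, w) = 19 (X(p, w) = 3 - 8*(-2) = 3 + 16 = 19)
n(E) = 615 (n(E) = -7 + (625 - 1*3) = -7 + (625 - 3) = -7 + 622 = 615)
(1407 - n(x)) - X(62, -37) = (1407 - 1*615) - 1*19 = (1407 - 615) - 19 = 792 - 19 = 773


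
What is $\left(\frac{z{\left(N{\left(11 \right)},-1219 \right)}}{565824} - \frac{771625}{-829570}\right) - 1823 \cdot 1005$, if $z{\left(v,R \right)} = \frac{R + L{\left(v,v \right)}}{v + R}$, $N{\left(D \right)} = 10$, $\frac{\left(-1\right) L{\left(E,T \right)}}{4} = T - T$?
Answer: $- \frac{14853033940733076671}{8107046490816} \approx -1.8321 \cdot 10^{6}$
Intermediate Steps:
$L{\left(E,T \right)} = 0$ ($L{\left(E,T \right)} = - 4 \left(T - T\right) = \left(-4\right) 0 = 0$)
$z{\left(v,R \right)} = \frac{R}{R + v}$ ($z{\left(v,R \right)} = \frac{R + 0}{v + R} = \frac{R}{R + v}$)
$\left(\frac{z{\left(N{\left(11 \right)},-1219 \right)}}{565824} - \frac{771625}{-829570}\right) - 1823 \cdot 1005 = \left(\frac{\left(-1219\right) \frac{1}{-1219 + 10}}{565824} - \frac{771625}{-829570}\right) - 1823 \cdot 1005 = \left(- \frac{1219}{-1209} \cdot \frac{1}{565824} - - \frac{154325}{165914}\right) - 1832115 = \left(\left(-1219\right) \left(- \frac{1}{1209}\right) \frac{1}{565824} + \frac{154325}{165914}\right) - 1832115 = \left(\frac{1219}{1209} \cdot \frac{1}{565824} + \frac{154325}{165914}\right) - 1832115 = \left(\frac{1219}{684081216} + \frac{154325}{165914}\right) - 1832115 = \frac{7540788279169}{8107046490816} - 1832115 = - \frac{14853033940733076671}{8107046490816}$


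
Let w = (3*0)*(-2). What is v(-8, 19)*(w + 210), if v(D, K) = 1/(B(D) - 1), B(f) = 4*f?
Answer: -70/11 ≈ -6.3636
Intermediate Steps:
v(D, K) = 1/(-1 + 4*D) (v(D, K) = 1/(4*D - 1) = 1/(-1 + 4*D))
w = 0 (w = 0*(-2) = 0)
v(-8, 19)*(w + 210) = (0 + 210)/(-1 + 4*(-8)) = 210/(-1 - 32) = 210/(-33) = -1/33*210 = -70/11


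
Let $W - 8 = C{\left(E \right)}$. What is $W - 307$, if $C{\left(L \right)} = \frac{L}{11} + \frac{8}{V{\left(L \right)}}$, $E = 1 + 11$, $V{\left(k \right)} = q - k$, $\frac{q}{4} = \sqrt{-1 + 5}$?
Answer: $- \frac{3299}{11} \approx -299.91$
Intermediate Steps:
$q = 8$ ($q = 4 \sqrt{-1 + 5} = 4 \sqrt{4} = 4 \cdot 2 = 8$)
$V{\left(k \right)} = 8 - k$
$E = 12$
$C{\left(L \right)} = \frac{8}{8 - L} + \frac{L}{11}$ ($C{\left(L \right)} = \frac{L}{11} + \frac{8}{8 - L} = \frac{8}{8 - L} + \frac{L}{11}$)
$W = \frac{78}{11}$ ($W = 8 + \frac{-88 + 12 \left(-8 + 12\right)}{11 \left(-8 + 12\right)} = 8 + \frac{-88 + 12 \cdot 4}{11 \cdot 4} = 8 + \frac{1}{11} \cdot \frac{1}{4} \left(-88 + 48\right) = 8 + \frac{1}{11} \cdot \frac{1}{4} \left(-40\right) = 8 - \frac{10}{11} = \frac{78}{11} \approx 7.0909$)
$W - 307 = \frac{78}{11} - 307 = - \frac{3299}{11}$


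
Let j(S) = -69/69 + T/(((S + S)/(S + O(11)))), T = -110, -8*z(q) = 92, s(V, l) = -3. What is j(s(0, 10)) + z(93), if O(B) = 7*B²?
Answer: 92765/6 ≈ 15461.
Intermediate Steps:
z(q) = -23/2 (z(q) = -⅛*92 = -23/2)
j(S) = -1 - 55*(847 + S)/S (j(S) = -69/69 - 110*(S + 7*11²)/(S + S) = -69*1/69 - 110*(S + 7*121)/(2*S) = -1 - 110*(S + 847)/(2*S) = -1 - 110*(847 + S)/(2*S) = -1 - 55*(847 + S)/S)
j(s(0, 10)) + z(93) = (-56 - 46585/(-3)) - 23/2 = (-56 - 46585*(-⅓)) - 23/2 = (-56 + 46585/3) - 23/2 = 46417/3 - 23/2 = 92765/6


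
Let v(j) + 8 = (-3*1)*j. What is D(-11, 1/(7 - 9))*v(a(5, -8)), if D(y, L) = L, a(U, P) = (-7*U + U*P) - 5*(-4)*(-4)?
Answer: -457/2 ≈ -228.50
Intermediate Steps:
a(U, P) = -80 - 7*U + P*U (a(U, P) = (-7*U + P*U) + 20*(-4) = (-7*U + P*U) - 80 = -80 - 7*U + P*U)
v(j) = -8 - 3*j (v(j) = -8 + (-3*1)*j = -8 - 3*j)
D(-11, 1/(7 - 9))*v(a(5, -8)) = (-8 - 3*(-80 - 7*5 - 8*5))/(7 - 9) = (-8 - 3*(-80 - 35 - 40))/(-2) = -(-8 - 3*(-155))/2 = -(-8 + 465)/2 = -½*457 = -457/2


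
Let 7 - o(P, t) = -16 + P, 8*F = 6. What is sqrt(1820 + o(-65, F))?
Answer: 6*sqrt(53) ≈ 43.681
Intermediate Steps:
F = 3/4 (F = (1/8)*6 = 3/4 ≈ 0.75000)
o(P, t) = 23 - P (o(P, t) = 7 - (-16 + P) = 7 + (16 - P) = 23 - P)
sqrt(1820 + o(-65, F)) = sqrt(1820 + (23 - 1*(-65))) = sqrt(1820 + (23 + 65)) = sqrt(1820 + 88) = sqrt(1908) = 6*sqrt(53)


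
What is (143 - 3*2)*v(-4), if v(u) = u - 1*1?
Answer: -685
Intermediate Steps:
v(u) = -1 + u (v(u) = u - 1 = -1 + u)
(143 - 3*2)*v(-4) = (143 - 3*2)*(-1 - 4) = (143 - 6)*(-5) = 137*(-5) = -685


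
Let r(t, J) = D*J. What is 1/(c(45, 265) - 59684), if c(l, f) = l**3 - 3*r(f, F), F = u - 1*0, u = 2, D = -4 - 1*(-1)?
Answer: 1/31459 ≈ 3.1787e-5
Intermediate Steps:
D = -3 (D = -4 + 1 = -3)
F = 2 (F = 2 - 1*0 = 2 + 0 = 2)
r(t, J) = -3*J
c(l, f) = 18 + l**3 (c(l, f) = l**3 - (-9)*2 = l**3 - 3*(-6) = l**3 + 18 = 18 + l**3)
1/(c(45, 265) - 59684) = 1/((18 + 45**3) - 59684) = 1/((18 + 91125) - 59684) = 1/(91143 - 59684) = 1/31459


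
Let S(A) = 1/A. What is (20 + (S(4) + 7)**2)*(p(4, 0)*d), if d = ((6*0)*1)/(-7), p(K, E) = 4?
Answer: 0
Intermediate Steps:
d = 0 (d = (0*1)*(-1/7) = 0*(-1/7) = 0)
(20 + (S(4) + 7)**2)*(p(4, 0)*d) = (20 + (1/4 + 7)**2)*(4*0) = (20 + (1/4 + 7)**2)*0 = (20 + (29/4)**2)*0 = (20 + 841/16)*0 = (1161/16)*0 = 0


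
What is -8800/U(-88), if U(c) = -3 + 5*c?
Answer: 8800/443 ≈ 19.865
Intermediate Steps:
-8800/U(-88) = -8800/(-3 + 5*(-88)) = -8800/(-3 - 440) = -8800/(-443) = -8800*(-1/443) = 8800/443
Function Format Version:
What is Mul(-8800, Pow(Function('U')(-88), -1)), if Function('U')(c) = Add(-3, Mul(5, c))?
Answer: Rational(8800, 443) ≈ 19.865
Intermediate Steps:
Mul(-8800, Pow(Function('U')(-88), -1)) = Mul(-8800, Pow(Add(-3, Mul(5, -88)), -1)) = Mul(-8800, Pow(Add(-3, -440), -1)) = Mul(-8800, Pow(-443, -1)) = Mul(-8800, Rational(-1, 443)) = Rational(8800, 443)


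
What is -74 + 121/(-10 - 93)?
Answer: -7743/103 ≈ -75.175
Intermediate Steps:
-74 + 121/(-10 - 93) = -74 + 121/(-103) = -74 - 1/103*121 = -74 - 121/103 = -7743/103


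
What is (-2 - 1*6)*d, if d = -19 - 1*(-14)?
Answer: 40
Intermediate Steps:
d = -5 (d = -19 + 14 = -5)
(-2 - 1*6)*d = (-2 - 1*6)*(-5) = (-2 - 6)*(-5) = -8*(-5) = 40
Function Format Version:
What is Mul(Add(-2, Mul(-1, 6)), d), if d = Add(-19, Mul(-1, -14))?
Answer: 40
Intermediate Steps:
d = -5 (d = Add(-19, 14) = -5)
Mul(Add(-2, Mul(-1, 6)), d) = Mul(Add(-2, Mul(-1, 6)), -5) = Mul(Add(-2, -6), -5) = Mul(-8, -5) = 40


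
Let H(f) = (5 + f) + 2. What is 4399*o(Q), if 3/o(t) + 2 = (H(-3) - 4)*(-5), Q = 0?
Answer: -13197/2 ≈ -6598.5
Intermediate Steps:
H(f) = 7 + f
o(t) = -3/2 (o(t) = 3/(-2 + ((7 - 3) - 4)*(-5)) = 3/(-2 + (4 - 4)*(-5)) = 3/(-2 + 0*(-5)) = 3/(-2 + 0) = 3/(-2) = 3*(-½) = -3/2)
4399*o(Q) = 4399*(-3/2) = -13197/2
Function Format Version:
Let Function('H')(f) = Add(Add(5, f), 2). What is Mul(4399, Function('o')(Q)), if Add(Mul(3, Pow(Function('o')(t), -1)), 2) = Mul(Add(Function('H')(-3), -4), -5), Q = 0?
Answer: Rational(-13197, 2) ≈ -6598.5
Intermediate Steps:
Function('H')(f) = Add(7, f)
Function('o')(t) = Rational(-3, 2) (Function('o')(t) = Mul(3, Pow(Add(-2, Mul(Add(Add(7, -3), -4), -5)), -1)) = Mul(3, Pow(Add(-2, Mul(Add(4, -4), -5)), -1)) = Mul(3, Pow(Add(-2, Mul(0, -5)), -1)) = Mul(3, Pow(Add(-2, 0), -1)) = Mul(3, Pow(-2, -1)) = Mul(3, Rational(-1, 2)) = Rational(-3, 2))
Mul(4399, Function('o')(Q)) = Mul(4399, Rational(-3, 2)) = Rational(-13197, 2)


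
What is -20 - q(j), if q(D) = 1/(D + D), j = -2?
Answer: -79/4 ≈ -19.750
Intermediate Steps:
q(D) = 1/(2*D)
-20 - q(j) = -20 - 1/(2*(-2)) = -20 - (-1)/(2*2) = -20 - 1*(-¼) = -20 + ¼ = -79/4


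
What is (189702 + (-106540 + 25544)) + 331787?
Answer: 440493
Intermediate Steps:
(189702 + (-106540 + 25544)) + 331787 = (189702 - 80996) + 331787 = 108706 + 331787 = 440493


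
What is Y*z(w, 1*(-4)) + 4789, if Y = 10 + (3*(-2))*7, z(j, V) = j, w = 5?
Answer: 4629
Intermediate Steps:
Y = -32 (Y = 10 - 6*7 = 10 - 42 = -32)
Y*z(w, 1*(-4)) + 4789 = -32*5 + 4789 = -160 + 4789 = 4629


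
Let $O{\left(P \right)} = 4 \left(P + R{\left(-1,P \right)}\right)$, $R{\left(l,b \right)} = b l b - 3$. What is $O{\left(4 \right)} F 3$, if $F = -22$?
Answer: $3960$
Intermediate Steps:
$R{\left(l,b \right)} = -3 + l b^{2}$ ($R{\left(l,b \right)} = l b^{2} - 3 = -3 + l b^{2}$)
$O{\left(P \right)} = -12 - 4 P^{2} + 4 P$ ($O{\left(P \right)} = 4 \left(P - \left(3 + P^{2}\right)\right) = 4 \left(-3 + P - P^{2}\right) = -12 - 4 P^{2} + 4 P$)
$O{\left(4 \right)} F 3 = \left(-12 - 4 \cdot 4^{2} + 4 \cdot 4\right) \left(-22\right) 3 = \left(-12 - 64 + 16\right) \left(-22\right) 3 = \left(-60\right) \left(-22\right) 3 = 1320 \cdot 3 = 3960$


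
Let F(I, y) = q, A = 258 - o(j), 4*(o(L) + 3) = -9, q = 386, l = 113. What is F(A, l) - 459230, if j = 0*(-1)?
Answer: -458844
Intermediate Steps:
j = 0
o(L) = -21/4 (o(L) = -3 + (1/4)*(-9) = -3 - 9/4 = -21/4)
A = 1053/4 (A = 258 - 1*(-21/4) = 258 + 21/4 = 1053/4 ≈ 263.25)
F(I, y) = 386
F(A, l) - 459230 = 386 - 459230 = -458844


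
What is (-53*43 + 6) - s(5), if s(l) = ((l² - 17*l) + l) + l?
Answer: -2223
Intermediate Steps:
s(l) = l² - 15*l (s(l) = (l² - 16*l) + l = l² - 15*l)
(-53*43 + 6) - s(5) = (-53*43 + 6) - 5*(-15 + 5) = (-2279 + 6) - 5*(-10) = -2273 - 1*(-50) = -2273 + 50 = -2223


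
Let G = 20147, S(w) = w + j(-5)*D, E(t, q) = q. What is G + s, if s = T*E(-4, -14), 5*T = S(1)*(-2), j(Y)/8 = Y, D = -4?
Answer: 105243/5 ≈ 21049.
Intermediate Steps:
j(Y) = 8*Y
S(w) = 160 + w (S(w) = w + (8*(-5))*(-4) = w - 40*(-4) = w + 160 = 160 + w)
T = -322/5 (T = ((160 + 1)*(-2))/5 = (161*(-2))/5 = (⅕)*(-322) = -322/5 ≈ -64.400)
s = 4508/5 (s = -322/5*(-14) = 4508/5 ≈ 901.60)
G + s = 20147 + 4508/5 = 105243/5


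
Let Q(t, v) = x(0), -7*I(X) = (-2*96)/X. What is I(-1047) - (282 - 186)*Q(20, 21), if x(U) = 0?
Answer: -64/2443 ≈ -0.026197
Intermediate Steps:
I(X) = 192/(7*X) (I(X) = -(-2*96)/(7*X) = -(-192)/(7*X) = 192/(7*X))
Q(t, v) = 0
I(-1047) - (282 - 186)*Q(20, 21) = (192/7)/(-1047) - (282 - 186)*0 = (192/7)*(-1/1047) - 96*0 = -64/2443 - 1*0 = -64/2443 + 0 = -64/2443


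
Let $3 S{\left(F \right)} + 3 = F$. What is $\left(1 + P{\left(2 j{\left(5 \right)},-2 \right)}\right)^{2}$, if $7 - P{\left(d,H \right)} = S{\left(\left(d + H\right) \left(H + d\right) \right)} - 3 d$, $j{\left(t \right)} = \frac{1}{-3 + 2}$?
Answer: $\frac{49}{9} \approx 5.4444$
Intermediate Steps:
$S{\left(F \right)} = -1 + \frac{F}{3}$
$j{\left(t \right)} = -1$ ($j{\left(t \right)} = \frac{1}{-1} = -1$)
$P{\left(d,H \right)} = 8 + 3 d - \frac{\left(H + d\right)^{2}}{3}$ ($P{\left(d,H \right)} = 7 - \left(\left(-1 + \frac{\left(d + H\right) \left(H + d\right)}{3}\right) - 3 d\right) = 7 - \left(\left(-1 + \frac{\left(H + d\right) \left(H + d\right)}{3}\right) - 3 d\right) = 7 - \left(\left(-1 + \frac{\left(H + d\right)^{2}}{3}\right) - 3 d\right) = 7 - \left(-1 - 3 d + \frac{\left(H + d\right)^{2}}{3}\right) = 7 + \left(1 + 3 d - \frac{\left(H + d\right)^{2}}{3}\right) = 8 + 3 d - \frac{\left(H + d\right)^{2}}{3}$)
$\left(1 + P{\left(2 j{\left(5 \right)},-2 \right)}\right)^{2} = \left(1 - \left(-8 + \frac{4}{3} + \frac{4}{3} - \frac{26}{3} \left(-1\right)\right)\right)^{2} = \left(1 - \left(- \frac{2}{3} + \frac{4}{3} + \frac{8}{3}\right)\right)^{2} = \left(1 - \frac{10}{3}\right)^{2} = \left(- \frac{7}{3}\right)^{2} = \frac{49}{9}$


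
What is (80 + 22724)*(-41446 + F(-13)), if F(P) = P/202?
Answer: -95458741210/101 ≈ -9.4514e+8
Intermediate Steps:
F(P) = P/202 (F(P) = P*(1/202) = P/202)
(80 + 22724)*(-41446 + F(-13)) = (80 + 22724)*(-41446 + (1/202)*(-13)) = 22804*(-41446 - 13/202) = 22804*(-8372105/202) = -95458741210/101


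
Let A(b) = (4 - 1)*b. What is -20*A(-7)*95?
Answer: 39900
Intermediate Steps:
A(b) = 3*b
-20*A(-7)*95 = -60*(-7)*95 = -20*(-21)*95 = 420*95 = 39900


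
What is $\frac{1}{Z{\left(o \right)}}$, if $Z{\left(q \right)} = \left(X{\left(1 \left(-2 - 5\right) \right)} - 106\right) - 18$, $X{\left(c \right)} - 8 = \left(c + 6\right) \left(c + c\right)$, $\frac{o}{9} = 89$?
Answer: $- \frac{1}{102} \approx -0.0098039$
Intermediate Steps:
$o = 801$ ($o = 9 \cdot 89 = 801$)
$X{\left(c \right)} = 8 + 2 c \left(6 + c\right)$ ($X{\left(c \right)} = 8 + \left(c + 6\right) \left(c + c\right) = 8 + \left(6 + c\right) 2 c = 8 + 2 c \left(6 + c\right)$)
$Z{\left(q \right)} = -102$ ($Z{\left(q \right)} = \left(\left(8 + 2 \left(1 \left(-2 - 5\right)\right)^{2} + 12 \cdot 1 \left(-2 - 5\right)\right) - 106\right) - 18 = \left(\left(8 + 2 \left(1 \left(-7\right)\right)^{2} + 12 \cdot 1 \left(-7\right)\right) - 106\right) - 18 = \left(\left(8 + 2 \left(-7\right)^{2} + 12 \left(-7\right)\right) - 106\right) - 18 = \left(\left(8 + 2 \cdot 49 - 84\right) - 106\right) - 18 = \left(\left(8 + 98 - 84\right) - 106\right) - 18 = \left(22 - 106\right) - 18 = -84 - 18 = -102$)
$\frac{1}{Z{\left(o \right)}} = \frac{1}{-102} = - \frac{1}{102}$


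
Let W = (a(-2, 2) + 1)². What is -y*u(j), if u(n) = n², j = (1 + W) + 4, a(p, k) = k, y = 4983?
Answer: -976668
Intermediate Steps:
W = 9 (W = (2 + 1)² = 3² = 9)
j = 14 (j = (1 + 9) + 4 = 10 + 4 = 14)
-y*u(j) = -4983*14² = -4983*196 = -1*976668 = -976668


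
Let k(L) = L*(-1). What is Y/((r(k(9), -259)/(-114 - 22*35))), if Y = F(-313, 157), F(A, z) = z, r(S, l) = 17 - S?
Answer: -5338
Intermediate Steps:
k(L) = -L
Y = 157
Y/((r(k(9), -259)/(-114 - 22*35))) = 157/(((17 - (-1)*9)/(-114 - 22*35))) = 157/(((17 - 1*(-9))/(-114 - 770))) = 157/(((17 + 9)/(-884))) = 157/((26*(-1/884))) = 157/(-1/34) = 157*(-34) = -5338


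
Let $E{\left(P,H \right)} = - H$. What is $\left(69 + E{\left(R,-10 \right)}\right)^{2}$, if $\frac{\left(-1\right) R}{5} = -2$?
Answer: $6241$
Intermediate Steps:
$R = 10$ ($R = \left(-5\right) \left(-2\right) = 10$)
$\left(69 + E{\left(R,-10 \right)}\right)^{2} = \left(69 - -10\right)^{2} = \left(69 + 10\right)^{2} = 79^{2} = 6241$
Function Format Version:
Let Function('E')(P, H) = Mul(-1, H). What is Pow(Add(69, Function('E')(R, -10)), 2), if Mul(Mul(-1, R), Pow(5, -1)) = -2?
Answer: 6241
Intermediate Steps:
R = 10 (R = Mul(-5, -2) = 10)
Pow(Add(69, Function('E')(R, -10)), 2) = Pow(Add(69, Mul(-1, -10)), 2) = Pow(Add(69, 10), 2) = Pow(79, 2) = 6241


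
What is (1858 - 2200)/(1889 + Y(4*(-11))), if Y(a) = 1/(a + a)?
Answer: -1584/8749 ≈ -0.18105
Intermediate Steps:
Y(a) = 1/(2*a)
(1858 - 2200)/(1889 + Y(4*(-11))) = (1858 - 2200)/(1889 + 1/(2*((4*(-11))))) = -342/(1889 + (½)/(-44)) = -342/(1889 + (½)*(-1/44)) = -342/(1889 - 1/88) = -342/166231/88 = -342*88/166231 = -1584/8749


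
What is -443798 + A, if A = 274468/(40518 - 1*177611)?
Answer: -60841873682/137093 ≈ -4.4380e+5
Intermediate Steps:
A = -274468/137093 (A = 274468/(40518 - 177611) = 274468/(-137093) = 274468*(-1/137093) = -274468/137093 ≈ -2.0021)
-443798 + A = -443798 - 274468/137093 = -60841873682/137093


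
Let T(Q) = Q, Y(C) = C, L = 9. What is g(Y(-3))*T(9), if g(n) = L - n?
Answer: 108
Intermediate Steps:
g(n) = 9 - n
g(Y(-3))*T(9) = (9 - 1*(-3))*9 = (9 + 3)*9 = 12*9 = 108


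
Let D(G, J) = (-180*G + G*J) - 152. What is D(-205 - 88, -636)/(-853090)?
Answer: -119468/426545 ≈ -0.28008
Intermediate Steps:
D(G, J) = -152 - 180*G + G*J
D(-205 - 88, -636)/(-853090) = (-152 - 180*(-205 - 88) + (-205 - 88)*(-636))/(-853090) = (-152 - 180*(-293) - 293*(-636))*(-1/853090) = (-152 + 52740 + 186348)*(-1/853090) = 238936*(-1/853090) = -119468/426545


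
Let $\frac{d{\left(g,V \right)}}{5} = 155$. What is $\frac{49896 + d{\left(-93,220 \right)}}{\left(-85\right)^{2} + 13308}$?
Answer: $\frac{50671}{20533} \approx 2.4678$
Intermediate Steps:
$d{\left(g,V \right)} = 775$ ($d{\left(g,V \right)} = 5 \cdot 155 = 775$)
$\frac{49896 + d{\left(-93,220 \right)}}{\left(-85\right)^{2} + 13308} = \frac{49896 + 775}{\left(-85\right)^{2} + 13308} = \frac{50671}{7225 + 13308} = \frac{50671}{20533}$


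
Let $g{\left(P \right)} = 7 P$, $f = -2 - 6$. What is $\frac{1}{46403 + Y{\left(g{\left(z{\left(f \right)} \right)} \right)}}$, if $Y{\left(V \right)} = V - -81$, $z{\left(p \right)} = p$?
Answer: $\frac{1}{46428} \approx 2.1539 \cdot 10^{-5}$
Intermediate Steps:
$f = -8$ ($f = -2 - 6 = -8$)
$Y{\left(V \right)} = 81 + V$ ($Y{\left(V \right)} = V + 81 = 81 + V$)
$\frac{1}{46403 + Y{\left(g{\left(z{\left(f \right)} \right)} \right)}} = \frac{1}{46403 + \left(81 + 7 \left(-8\right)\right)} = \frac{1}{46403 + \left(81 - 56\right)} = \frac{1}{46403 + 25} = \frac{1}{46428}$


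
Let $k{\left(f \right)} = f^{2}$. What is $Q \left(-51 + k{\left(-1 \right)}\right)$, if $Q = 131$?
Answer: $-6550$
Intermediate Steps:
$Q \left(-51 + k{\left(-1 \right)}\right) = 131 \left(-51 + \left(-1\right)^{2}\right) = 131 \left(-51 + 1\right) = 131 \left(-50\right) = -6550$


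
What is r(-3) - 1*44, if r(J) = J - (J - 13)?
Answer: -31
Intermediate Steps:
r(J) = 13 (r(J) = J - (-13 + J) = J + (13 - J) = 13)
r(-3) - 1*44 = 13 - 1*44 = 13 - 44 = -31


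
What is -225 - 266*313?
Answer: -83483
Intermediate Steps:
-225 - 266*313 = -225 - 83258 = -83483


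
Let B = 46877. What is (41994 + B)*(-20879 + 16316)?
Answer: -405518373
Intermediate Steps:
(41994 + B)*(-20879 + 16316) = (41994 + 46877)*(-20879 + 16316) = 88871*(-4563) = -405518373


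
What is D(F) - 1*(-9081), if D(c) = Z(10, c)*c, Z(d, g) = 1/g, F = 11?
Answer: 9082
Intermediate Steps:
D(c) = 1 (D(c) = c/c = 1)
D(F) - 1*(-9081) = 1 - 1*(-9081) = 1 + 9081 = 9082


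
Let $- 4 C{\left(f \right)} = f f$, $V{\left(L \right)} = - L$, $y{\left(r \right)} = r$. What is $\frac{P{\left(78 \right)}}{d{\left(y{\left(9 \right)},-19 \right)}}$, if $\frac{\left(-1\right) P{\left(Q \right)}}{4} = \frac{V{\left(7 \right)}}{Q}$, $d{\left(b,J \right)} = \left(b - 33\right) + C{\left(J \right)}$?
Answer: $- \frac{56}{17823} \approx -0.003142$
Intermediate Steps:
$C{\left(f \right)} = - \frac{f^{2}}{4}$ ($C{\left(f \right)} = - \frac{f f}{4} = - \frac{f^{2}}{4}$)
$d{\left(b,J \right)} = -33 + b - \frac{J^{2}}{4}$ ($d{\left(b,J \right)} = \left(b - 33\right) - \frac{J^{2}}{4} = \left(-33 + b\right) - \frac{J^{2}}{4} = -33 + b - \frac{J^{2}}{4}$)
$P{\left(Q \right)} = \frac{28}{Q}$ ($P{\left(Q \right)} = - 4 \frac{\left(-1\right) 7}{Q} = - 4 \left(- \frac{7}{Q}\right) = \frac{28}{Q}$)
$\frac{P{\left(78 \right)}}{d{\left(y{\left(9 \right)},-19 \right)}} = \frac{28 \cdot \frac{1}{78}}{-33 + 9 - \frac{\left(-19\right)^{2}}{4}} = \frac{28 \cdot \frac{1}{78}}{-33 + 9 - \frac{361}{4}} = \frac{14}{39 \left(-33 + 9 - \frac{361}{4}\right)} = \frac{14}{39 \left(- \frac{457}{4}\right)} = \frac{14}{39} \left(- \frac{4}{457}\right) = - \frac{56}{17823}$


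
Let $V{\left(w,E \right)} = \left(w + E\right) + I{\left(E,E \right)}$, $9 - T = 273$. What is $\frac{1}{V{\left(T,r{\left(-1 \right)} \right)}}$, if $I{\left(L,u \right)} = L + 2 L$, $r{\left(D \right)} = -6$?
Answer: $- \frac{1}{288} \approx -0.0034722$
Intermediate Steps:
$T = -264$ ($T = 9 - 273 = -264$)
$I{\left(L,u \right)} = 3 L$
$V{\left(w,E \right)} = w + 4 E$ ($V{\left(w,E \right)} = \left(w + E\right) + 3 E = \left(E + w\right) + 3 E = w + 4 E$)
$\frac{1}{V{\left(T,r{\left(-1 \right)} \right)}} = \frac{1}{-264 + 4 \left(-6\right)} = \frac{1}{-264 - 24} = \frac{1}{-288} = - \frac{1}{288}$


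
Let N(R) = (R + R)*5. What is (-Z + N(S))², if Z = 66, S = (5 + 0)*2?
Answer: 1156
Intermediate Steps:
S = 10 (S = 5*2 = 10)
N(R) = 10*R (N(R) = (2*R)*5 = 10*R)
(-Z + N(S))² = (-1*66 + 10*10)² = (-66 + 100)² = 34² = 1156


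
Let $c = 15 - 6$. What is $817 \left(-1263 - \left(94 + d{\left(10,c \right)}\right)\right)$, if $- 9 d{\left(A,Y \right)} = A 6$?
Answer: $- \frac{3309667}{3} \approx -1.1032 \cdot 10^{6}$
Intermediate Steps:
$c = 9$
$d{\left(A,Y \right)} = - \frac{2 A}{3}$ ($d{\left(A,Y \right)} = - \frac{A 6}{9} = - \frac{6 A}{9} = - \frac{2 A}{3}$)
$817 \left(-1263 - \left(94 + d{\left(10,c \right)}\right)\right) = 817 \left(-1263 - \left(94 - \frac{20}{3}\right)\right) = 817 \left(-1263 - \frac{262}{3}\right) = 817 \left(- \frac{4051}{3}\right) = - \frac{3309667}{3}$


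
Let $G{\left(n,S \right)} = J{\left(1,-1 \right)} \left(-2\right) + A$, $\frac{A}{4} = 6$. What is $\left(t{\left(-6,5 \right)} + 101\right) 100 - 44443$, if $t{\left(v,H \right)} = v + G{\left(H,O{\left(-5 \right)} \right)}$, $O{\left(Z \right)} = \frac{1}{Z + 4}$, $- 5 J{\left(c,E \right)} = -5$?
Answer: $-32743$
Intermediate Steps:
$J{\left(c,E \right)} = 1$ ($J{\left(c,E \right)} = \left(- \frac{1}{5}\right) \left(-5\right) = 1$)
$A = 24$ ($A = 4 \cdot 6 = 24$)
$O{\left(Z \right)} = \frac{1}{4 + Z}$
$G{\left(n,S \right)} = 22$ ($G{\left(n,S \right)} = 1 \left(-2\right) + 24 = -2 + 24 = 22$)
$t{\left(v,H \right)} = 22 + v$ ($t{\left(v,H \right)} = v + 22 = 22 + v$)
$\left(t{\left(-6,5 \right)} + 101\right) 100 - 44443 = \left(\left(22 - 6\right) + 101\right) 100 - 44443 = \left(16 + 101\right) 100 - 44443 = 117 \cdot 100 - 44443 = 11700 - 44443 = -32743$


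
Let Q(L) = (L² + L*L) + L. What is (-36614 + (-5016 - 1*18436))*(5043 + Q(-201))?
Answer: -5144292504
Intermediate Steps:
Q(L) = L + 2*L² (Q(L) = (L² + L²) + L = 2*L² + L = L + 2*L²)
(-36614 + (-5016 - 1*18436))*(5043 + Q(-201)) = (-36614 + (-5016 - 1*18436))*(5043 - 201*(1 + 2*(-201))) = (-36614 + (-5016 - 18436))*(5043 - 201*(1 - 402)) = (-36614 - 23452)*(5043 - 201*(-401)) = -60066*(5043 + 80601) = -60066*85644 = -5144292504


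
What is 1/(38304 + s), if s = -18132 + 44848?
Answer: 1/65020 ≈ 1.5380e-5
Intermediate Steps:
s = 26716
1/(38304 + s) = 1/(38304 + 26716) = 1/65020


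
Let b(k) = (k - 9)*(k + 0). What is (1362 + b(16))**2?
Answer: 2172676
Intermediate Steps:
b(k) = k*(-9 + k) (b(k) = (-9 + k)*k = k*(-9 + k))
(1362 + b(16))**2 = (1362 + 16*(-9 + 16))**2 = (1362 + 16*7)**2 = (1362 + 112)**2 = 1474**2 = 2172676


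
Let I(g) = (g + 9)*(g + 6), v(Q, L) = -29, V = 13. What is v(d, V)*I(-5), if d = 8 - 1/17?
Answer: -116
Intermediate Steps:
d = 135/17 (d = 8 - 1*1/17 = 8 - 1/17 = 135/17 ≈ 7.9412)
I(g) = (6 + g)*(9 + g) (I(g) = (9 + g)*(6 + g) = (6 + g)*(9 + g))
v(d, V)*I(-5) = -29*(54 + (-5)² + 15*(-5)) = -29*(54 + 25 - 75) = -29*4 = -116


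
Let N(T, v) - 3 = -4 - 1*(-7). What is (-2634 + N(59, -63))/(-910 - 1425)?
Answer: 2628/2335 ≈ 1.1255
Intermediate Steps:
N(T, v) = 6 (N(T, v) = 3 + (-4 - 1*(-7)) = 3 + (-4 + 7) = 3 + 3 = 6)
(-2634 + N(59, -63))/(-910 - 1425) = (-2634 + 6)/(-910 - 1425) = -2628/(-2335) = -2628*(-1/2335) = 2628/2335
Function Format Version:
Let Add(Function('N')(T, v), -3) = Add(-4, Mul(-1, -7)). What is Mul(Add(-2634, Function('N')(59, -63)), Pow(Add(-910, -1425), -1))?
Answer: Rational(2628, 2335) ≈ 1.1255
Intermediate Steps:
Function('N')(T, v) = 6 (Function('N')(T, v) = Add(3, Add(-4, Mul(-1, -7))) = Add(3, Add(-4, 7)) = Add(3, 3) = 6)
Mul(Add(-2634, Function('N')(59, -63)), Pow(Add(-910, -1425), -1)) = Mul(Add(-2634, 6), Pow(Add(-910, -1425), -1)) = Mul(-2628, Pow(-2335, -1)) = Mul(-2628, Rational(-1, 2335)) = Rational(2628, 2335)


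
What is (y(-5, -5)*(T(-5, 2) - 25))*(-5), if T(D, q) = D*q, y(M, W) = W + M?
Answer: -1750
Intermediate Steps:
y(M, W) = M + W
(y(-5, -5)*(T(-5, 2) - 25))*(-5) = ((-5 - 5)*(-5*2 - 25))*(-5) = -10*(-10 - 25)*(-5) = -10*(-35)*(-5) = 350*(-5) = -1750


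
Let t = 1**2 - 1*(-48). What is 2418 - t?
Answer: 2369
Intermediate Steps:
t = 49 (t = 1 + 48 = 49)
2418 - t = 2418 - 1*49 = 2418 - 49 = 2369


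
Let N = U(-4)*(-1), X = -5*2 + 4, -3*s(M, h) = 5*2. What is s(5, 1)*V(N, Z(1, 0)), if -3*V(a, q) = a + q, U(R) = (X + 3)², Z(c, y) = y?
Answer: -10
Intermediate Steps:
s(M, h) = -10/3 (s(M, h) = -5*2/3 = -⅓*10 = -10/3)
X = -6 (X = -10 + 4 = -6)
U(R) = 9 (U(R) = (-6 + 3)² = (-3)² = 9)
N = -9 (N = 9*(-1) = -9)
V(a, q) = -a/3 - q/3 (V(a, q) = -(a + q)/3 = -a/3 - q/3)
s(5, 1)*V(N, Z(1, 0)) = -10*(-⅓*(-9) - ⅓*0)/3 = -10*(3 + 0)/3 = -10/3*3 = -10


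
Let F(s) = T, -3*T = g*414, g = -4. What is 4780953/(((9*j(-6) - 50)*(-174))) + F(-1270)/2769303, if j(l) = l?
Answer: 1471101941639/5568145232 ≈ 264.20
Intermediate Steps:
T = 552 (T = -(-4)*414/3 = -⅓*(-1656) = 552)
F(s) = 552
4780953/(((9*j(-6) - 50)*(-174))) + F(-1270)/2769303 = 4780953/(((9*(-6) - 50)*(-174))) + 552/2769303 = 4780953/(((-54 - 50)*(-174))) + 552*(1/2769303) = 4780953/((-104*(-174))) + 184/923101 = 4780953/18096 + 184/923101 = 4780953*(1/18096) + 184/923101 = 1593651/6032 + 184/923101 = 1471101941639/5568145232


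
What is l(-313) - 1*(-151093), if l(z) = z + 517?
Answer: 151297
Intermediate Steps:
l(z) = 517 + z
l(-313) - 1*(-151093) = (517 - 313) - 1*(-151093) = 204 + 151093 = 151297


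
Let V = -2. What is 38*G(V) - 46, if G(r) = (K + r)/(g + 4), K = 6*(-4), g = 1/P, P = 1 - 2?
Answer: -1126/3 ≈ -375.33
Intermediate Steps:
P = -1
g = -1 (g = 1/(-1) = -1)
K = -24
G(r) = -8 + r/3 (G(r) = (-24 + r)/(-1 + 4) = (-24 + r)/3 = (-24 + r)*(⅓) = -8 + r/3)
38*G(V) - 46 = 38*(-8 + (⅓)*(-2)) - 46 = 38*(-8 - ⅔) - 46 = 38*(-26/3) - 46 = -988/3 - 46 = -1126/3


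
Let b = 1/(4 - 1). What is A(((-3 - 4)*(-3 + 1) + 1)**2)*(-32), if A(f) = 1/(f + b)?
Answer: -24/169 ≈ -0.14201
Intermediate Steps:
b = 1/3 ≈ 0.33333
A(f) = 1/(1/3 + f) (A(f) = 1/(f + 1/3) = 1/(1/3 + f))
A(((-3 - 4)*(-3 + 1) + 1)**2)*(-32) = (3/(1 + 3*((-3 - 4)*(-3 + 1) + 1)**2))*(-32) = (3/(1 + 3*(-7*(-2) + 1)**2))*(-32) = (3/(1 + 3*(14 + 1)**2))*(-32) = (3/(1 + 3*15**2))*(-32) = (3/(1 + 3*225))*(-32) = (3/(1 + 675))*(-32) = (3/676)*(-32) = -24/169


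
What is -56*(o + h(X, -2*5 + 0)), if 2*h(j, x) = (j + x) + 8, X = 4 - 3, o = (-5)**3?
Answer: 7028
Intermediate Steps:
o = -125
X = 1
h(j, x) = 4 + j/2 + x/2 (h(j, x) = ((j + x) + 8)/2 = (8 + j + x)/2 = 4 + j/2 + x/2)
-56*(o + h(X, -2*5 + 0)) = -56*(-125 + (4 + (1/2)*1 + (-2*5 + 0)/2)) = -56*(-125 + (4 + 1/2 + (-10 + 0)/2)) = -56*(-125 + (4 + 1/2 + (1/2)*(-10))) = -56*(-125 + (4 + 1/2 - 5)) = -56*(-125 - 1/2) = -56*(-251/2) = 7028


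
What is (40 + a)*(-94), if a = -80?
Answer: 3760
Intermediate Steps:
(40 + a)*(-94) = (40 - 80)*(-94) = -40*(-94) = 3760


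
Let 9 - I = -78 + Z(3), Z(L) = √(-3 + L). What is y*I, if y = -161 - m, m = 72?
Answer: -20271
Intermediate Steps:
y = -233 (y = -161 - 1*72 = -161 - 72 = -233)
I = 87 (I = 9 - (-78 + √(-3 + 3)) = 9 - (-78 + √0) = 9 - (-78 + 0) = 9 - 1*(-78) = 9 + 78 = 87)
y*I = -233*87 = -20271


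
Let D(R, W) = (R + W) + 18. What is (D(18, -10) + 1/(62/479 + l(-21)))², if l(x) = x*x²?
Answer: 13302024515366409/19677714505849 ≈ 675.99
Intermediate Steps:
D(R, W) = 18 + R + W
l(x) = x³
(D(18, -10) + 1/(62/479 + l(-21)))² = ((18 + 18 - 10) + 1/(62/479 + (-21)³))² = (26 + 1/(62*(1/479) - 9261))² = (26 + 1/(62/479 - 9261))² = (26 + 1/(-4435957/479))² = (26 - 479/4435957)² = (115334403/4435957)² = 13302024515366409/19677714505849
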